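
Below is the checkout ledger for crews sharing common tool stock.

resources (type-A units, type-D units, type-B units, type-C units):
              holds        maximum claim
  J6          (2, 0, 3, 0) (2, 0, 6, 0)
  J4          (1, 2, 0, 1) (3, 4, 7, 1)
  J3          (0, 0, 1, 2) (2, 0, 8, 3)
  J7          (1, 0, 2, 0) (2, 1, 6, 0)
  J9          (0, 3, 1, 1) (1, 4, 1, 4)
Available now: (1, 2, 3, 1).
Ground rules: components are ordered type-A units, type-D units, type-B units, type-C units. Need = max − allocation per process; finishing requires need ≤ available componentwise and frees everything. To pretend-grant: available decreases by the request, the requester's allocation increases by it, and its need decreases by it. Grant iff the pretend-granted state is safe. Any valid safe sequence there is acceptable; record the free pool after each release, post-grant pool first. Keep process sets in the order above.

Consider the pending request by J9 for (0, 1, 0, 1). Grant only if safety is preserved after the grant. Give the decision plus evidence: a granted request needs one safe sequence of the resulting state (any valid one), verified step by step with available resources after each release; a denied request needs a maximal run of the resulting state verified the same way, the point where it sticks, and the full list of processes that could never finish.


DENY. Granting would leave the state unsafe.
Key observation: after J6, J7 the pool peaks at (4, 1, 8, 0), and each blocked process is short somewhere: J4 on type-D units; J3 on type-C units; J9 on type-C units.
Pretend the grant happened; the run J6, J7 goes as far as possible. Step-by-step check:
  pool = (1, 1, 3, 0)
  J6 needs (0, 0, 3, 0) <= (1, 1, 3, 0) -> finishes; pool += (2, 0, 3, 0) = (3, 1, 6, 0)
  J7 needs (1, 1, 4, 0) <= (3, 1, 6, 0) -> finishes; pool += (1, 0, 2, 0) = (4, 1, 8, 0)
  blocked: J4 wants (2, 2, 7, 0), pool (4, 1, 8, 0) — not enough type-D units
  blocked: J3 wants (2, 0, 7, 1), pool (4, 1, 8, 0) — not enough type-C units
  blocked: J9 wants (1, 0, 0, 2), pool (4, 1, 8, 0) — not enough type-C units
Post-grant, the permanently blocked set is J4, J3 and J9.


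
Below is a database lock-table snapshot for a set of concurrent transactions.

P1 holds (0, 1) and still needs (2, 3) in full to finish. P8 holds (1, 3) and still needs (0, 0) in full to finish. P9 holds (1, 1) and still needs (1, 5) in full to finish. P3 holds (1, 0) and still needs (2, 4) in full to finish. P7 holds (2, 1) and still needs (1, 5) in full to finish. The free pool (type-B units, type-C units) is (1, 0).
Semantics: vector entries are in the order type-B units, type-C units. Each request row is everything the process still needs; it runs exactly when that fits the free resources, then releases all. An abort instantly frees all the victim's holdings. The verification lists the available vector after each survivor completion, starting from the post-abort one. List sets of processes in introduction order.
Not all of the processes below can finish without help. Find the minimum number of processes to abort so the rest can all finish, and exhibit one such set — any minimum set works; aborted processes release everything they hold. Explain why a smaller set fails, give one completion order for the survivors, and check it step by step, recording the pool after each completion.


Minimum abort set: P7.
Key observation: P9 had no path to completion before; after the abort of P7 ((2, 1) returned), step 4 is where it fits.
No smaller set exists: with zero aborts the deadlock remains.
The survivors complete as P8, P1, P3, P9. Check, step by step (starting from the post-abort pool):
  pool = (3, 1)
  run P8 (needs (0, 0), free (3, 1)); after release of (1, 3) the pool is (4, 4)
  run P1 (needs (2, 3), free (4, 4)); after release of (0, 1) the pool is (4, 5)
  run P3 (needs (2, 4), free (4, 5)); after release of (1, 0) the pool is (5, 5)
  run P9 (needs (1, 5), free (5, 5)); after release of (1, 1) the pool is (6, 6)


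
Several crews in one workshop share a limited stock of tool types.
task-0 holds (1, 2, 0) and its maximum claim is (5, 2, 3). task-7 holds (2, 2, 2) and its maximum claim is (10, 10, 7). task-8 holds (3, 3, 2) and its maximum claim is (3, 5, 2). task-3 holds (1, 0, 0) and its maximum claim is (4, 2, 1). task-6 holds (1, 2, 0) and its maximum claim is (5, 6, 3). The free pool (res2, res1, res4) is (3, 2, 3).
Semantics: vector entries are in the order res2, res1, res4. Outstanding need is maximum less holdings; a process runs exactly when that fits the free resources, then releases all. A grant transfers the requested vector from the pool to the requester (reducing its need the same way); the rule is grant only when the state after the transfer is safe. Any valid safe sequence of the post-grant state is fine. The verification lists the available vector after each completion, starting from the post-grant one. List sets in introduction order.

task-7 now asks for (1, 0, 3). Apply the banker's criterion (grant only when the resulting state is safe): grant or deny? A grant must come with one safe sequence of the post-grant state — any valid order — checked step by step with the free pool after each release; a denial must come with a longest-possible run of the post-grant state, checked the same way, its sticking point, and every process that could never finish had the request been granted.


DENY. Granting would leave the state unsafe.
Key observation: after task-8, task-3 the pool peaks at (6, 5, 2), and each blocked process is short somewhere: task-0 on res4; task-7 on res2, res1; task-6 on res4.
After a pretend grant, a maximal execution: task-8, task-3 — then nothing else fits. Check, step by step:
  pool = (2, 2, 0)
  task-8 needs (0, 2, 0) <= (2, 2, 0) -> finishes; pool += (3, 3, 2) = (5, 5, 2)
  task-3 needs (3, 2, 1) <= (5, 5, 2) -> finishes; pool += (1, 0, 0) = (6, 5, 2)
  task-0 still needs (4, 0, 3) but only (6, 5, 2) is free — short on res4
  task-7 still needs (7, 8, 2) but only (6, 5, 2) is free — short on res2 and res1
  task-6 still needs (4, 4, 3) but only (6, 5, 2) is free — short on res4
Post-grant, the permanently blocked set is task-0, task-7 and task-6.


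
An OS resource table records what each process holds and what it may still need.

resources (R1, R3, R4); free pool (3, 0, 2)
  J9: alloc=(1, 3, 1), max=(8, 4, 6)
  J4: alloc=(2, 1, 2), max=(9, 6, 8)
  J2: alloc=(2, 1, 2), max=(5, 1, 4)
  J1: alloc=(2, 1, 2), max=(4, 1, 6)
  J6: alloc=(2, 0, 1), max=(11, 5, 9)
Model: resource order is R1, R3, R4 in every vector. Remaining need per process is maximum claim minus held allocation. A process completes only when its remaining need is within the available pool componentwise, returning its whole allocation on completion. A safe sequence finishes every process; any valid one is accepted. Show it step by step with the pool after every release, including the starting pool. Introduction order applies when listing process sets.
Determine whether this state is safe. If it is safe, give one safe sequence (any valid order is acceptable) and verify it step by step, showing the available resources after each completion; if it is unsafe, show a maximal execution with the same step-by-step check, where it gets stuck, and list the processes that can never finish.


SAFE — a valid safe sequence is J2, J1, J9, J4, J6.
Key observation: J2 is the earliest step where a requested resource binds exactly: need (3, 0, 2), pool (3, 0, 2) at its turn.
Walking it through:
  pool = (3, 0, 2)
  J2 needs (3, 0, 2) <= (3, 0, 2) -> finishes; pool += (2, 1, 2) = (5, 1, 4)
  J1 needs (2, 0, 4) <= (5, 1, 4) -> finishes; pool += (2, 1, 2) = (7, 2, 6)
  J9 needs (7, 1, 5) <= (7, 2, 6) -> finishes; pool += (1, 3, 1) = (8, 5, 7)
  J4 needs (7, 5, 6) <= (8, 5, 7) -> finishes; pool += (2, 1, 2) = (10, 6, 9)
  J6 needs (9, 5, 8) <= (10, 6, 9) -> finishes; pool += (2, 0, 1) = (12, 6, 10)


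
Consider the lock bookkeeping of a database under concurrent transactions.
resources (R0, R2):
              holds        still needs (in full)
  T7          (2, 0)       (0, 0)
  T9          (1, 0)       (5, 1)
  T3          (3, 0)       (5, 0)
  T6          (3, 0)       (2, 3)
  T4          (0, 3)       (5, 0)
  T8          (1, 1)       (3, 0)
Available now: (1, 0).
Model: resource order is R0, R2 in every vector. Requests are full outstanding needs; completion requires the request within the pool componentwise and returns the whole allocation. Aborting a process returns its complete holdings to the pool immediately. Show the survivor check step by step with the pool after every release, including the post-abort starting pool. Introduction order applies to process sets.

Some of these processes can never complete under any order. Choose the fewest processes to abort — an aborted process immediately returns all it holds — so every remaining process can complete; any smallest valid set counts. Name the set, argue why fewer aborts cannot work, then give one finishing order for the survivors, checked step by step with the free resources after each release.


The answer: abort T6.
Key observation: before aborting T6, T3 was permanently blocked — no order could ever run it; afterwards it completes at step 2.
No smaller set exists: with zero aborts the deadlock remains.
One survivor order: T8, T3, T4, T7, T9. Verifying each step (post-abort pool first):
  pool = (4, 0)
  T8 needs (3, 0) <= (4, 0) -> finishes; pool += (1, 1) = (5, 1)
  T3 needs (5, 0) <= (5, 1) -> finishes; pool += (3, 0) = (8, 1)
  T4 needs (5, 0) <= (8, 1) -> finishes; pool += (0, 3) = (8, 4)
  T7 needs (0, 0) <= (8, 4) -> finishes; pool += (2, 0) = (10, 4)
  T9 needs (5, 1) <= (10, 4) -> finishes; pool += (1, 0) = (11, 4)


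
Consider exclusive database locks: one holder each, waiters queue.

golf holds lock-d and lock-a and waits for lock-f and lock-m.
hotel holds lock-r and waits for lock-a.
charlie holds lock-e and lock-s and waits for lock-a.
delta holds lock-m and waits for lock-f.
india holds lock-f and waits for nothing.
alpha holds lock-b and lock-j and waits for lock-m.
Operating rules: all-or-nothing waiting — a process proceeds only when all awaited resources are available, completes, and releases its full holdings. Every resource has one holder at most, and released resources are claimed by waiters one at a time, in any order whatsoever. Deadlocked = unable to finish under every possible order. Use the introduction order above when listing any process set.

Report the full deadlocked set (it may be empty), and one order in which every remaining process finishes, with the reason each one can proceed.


The deadlocked set is empty.
Key observation: all waits point, directly or indirectly, at processes that can finish, so nothing is permanently blocked.
One completion order for the rest: india, delta, golf, alpha, hotel, charlie.
Verifying each step:
  india waits on nothing -> runs at once and releases lock-f
  run delta (all its waits — lock-f — are resolved); releases lock-m
  run golf (all its waits — lock-f and lock-m — are resolved); releases lock-d and lock-a
  run alpha (all its waits — lock-m — are resolved); releases lock-b and lock-j
  run hotel (all its waits — lock-a — are resolved); releases lock-r
  run charlie (all its waits — lock-a — are resolved); releases lock-e and lock-s


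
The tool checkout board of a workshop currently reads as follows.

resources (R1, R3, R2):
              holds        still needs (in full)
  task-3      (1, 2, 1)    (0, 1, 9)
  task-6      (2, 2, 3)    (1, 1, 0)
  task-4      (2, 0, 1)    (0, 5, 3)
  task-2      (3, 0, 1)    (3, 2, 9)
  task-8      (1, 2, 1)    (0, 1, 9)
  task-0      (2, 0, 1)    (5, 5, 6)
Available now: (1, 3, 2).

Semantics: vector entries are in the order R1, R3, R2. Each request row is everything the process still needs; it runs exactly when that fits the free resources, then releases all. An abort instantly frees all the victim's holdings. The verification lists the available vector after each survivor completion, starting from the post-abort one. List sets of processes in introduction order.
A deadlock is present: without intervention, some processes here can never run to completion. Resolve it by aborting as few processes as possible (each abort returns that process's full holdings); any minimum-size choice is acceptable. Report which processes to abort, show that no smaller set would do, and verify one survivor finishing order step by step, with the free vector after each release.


Abort task-2 and task-8.
Key observation: task-3 was stuck for good until task-2 and task-8 gave back (4, 2, 2); in the order shown it finishes at step 4.
Why nothing smaller works — every single abort fails: task-3 alone leaves task-2 blocked (short on R2); task-6 alone leaves task-3 blocked (short on R2); task-4 alone leaves task-3 blocked (short on R2); task-2 alone leaves task-3 blocked (short on R2); task-8 alone leaves task-3 blocked (short on R2); task-0 alone leaves task-3 blocked (short on R2).
One survivor order: task-6, task-0, task-4, task-3. Step-by-step check (post-abort pool first):
  pool = (5, 5, 4)
  task-6 needs (1, 1, 0) <= (5, 5, 4) -> finishes; pool += (2, 2, 3) = (7, 7, 7)
  task-0 needs (5, 5, 6) <= (7, 7, 7) -> finishes; pool += (2, 0, 1) = (9, 7, 8)
  task-4 needs (0, 5, 3) <= (9, 7, 8) -> finishes; pool += (2, 0, 1) = (11, 7, 9)
  task-3 needs (0, 1, 9) <= (11, 7, 9) -> finishes; pool += (1, 2, 1) = (12, 9, 10)


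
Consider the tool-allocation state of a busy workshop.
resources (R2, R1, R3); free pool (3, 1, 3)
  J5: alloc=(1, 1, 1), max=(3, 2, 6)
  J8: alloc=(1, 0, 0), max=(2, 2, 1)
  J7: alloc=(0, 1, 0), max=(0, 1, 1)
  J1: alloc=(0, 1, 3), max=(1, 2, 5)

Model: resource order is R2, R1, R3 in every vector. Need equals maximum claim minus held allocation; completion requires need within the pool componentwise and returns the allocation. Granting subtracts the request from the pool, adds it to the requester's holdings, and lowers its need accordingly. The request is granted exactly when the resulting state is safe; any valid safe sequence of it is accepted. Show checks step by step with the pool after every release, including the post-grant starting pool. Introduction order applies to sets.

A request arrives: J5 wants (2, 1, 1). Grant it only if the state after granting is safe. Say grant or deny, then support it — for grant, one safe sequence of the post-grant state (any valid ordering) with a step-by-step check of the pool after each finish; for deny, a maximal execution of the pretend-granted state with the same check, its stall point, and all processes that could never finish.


GRANT — the state after the grant stays safe, e.g. via J7, J1, J8, J5.
Key observation: post-grant, (1, 0, 2) remains, and an order beginning with J7 completes everyone.
Verifying the post-grant state step by step:
  pool = (1, 0, 2)
  run J7 (needs (0, 0, 1), free (1, 0, 2)); after release of (0, 1, 0) the pool is (1, 1, 2)
  run J1 (needs (1, 1, 2), free (1, 1, 2)); after release of (0, 1, 3) the pool is (1, 2, 5)
  run J8 (needs (1, 2, 1), free (1, 2, 5)); after release of (1, 0, 0) the pool is (2, 2, 5)
  run J5 (needs (0, 0, 4), free (2, 2, 5)); after release of (3, 2, 2) the pool is (5, 4, 7)


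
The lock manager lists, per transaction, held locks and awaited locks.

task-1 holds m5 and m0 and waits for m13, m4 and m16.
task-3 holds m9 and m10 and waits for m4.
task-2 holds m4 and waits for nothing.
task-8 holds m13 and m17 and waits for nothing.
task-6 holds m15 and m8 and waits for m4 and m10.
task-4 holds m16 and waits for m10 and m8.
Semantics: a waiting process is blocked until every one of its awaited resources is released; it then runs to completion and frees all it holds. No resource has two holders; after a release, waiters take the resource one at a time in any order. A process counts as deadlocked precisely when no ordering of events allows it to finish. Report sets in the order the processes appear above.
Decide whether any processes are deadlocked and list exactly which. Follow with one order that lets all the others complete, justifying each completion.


The deadlocked set is empty.
Key observation: although several processes wait, no cycle exists — each chain bottoms out at a free runner.
A valid finishing order for the others: task-8, task-2, task-3, task-6, task-4, task-1.
Step-by-step check:
  task-8: no waits; runs immediately, freeing m13 and m17
  task-2: no waits; runs immediately, freeing m4
  task-3 waits on m4 — all released -> runs and releases m9 and m10
  task-6 waits on m4 and m10 — all released -> runs and releases m15 and m8
  task-4 waits on m10 and m8 — all released -> runs and releases m16
  task-1 waits on m13, m4 and m16 — all released -> runs and releases m5 and m0


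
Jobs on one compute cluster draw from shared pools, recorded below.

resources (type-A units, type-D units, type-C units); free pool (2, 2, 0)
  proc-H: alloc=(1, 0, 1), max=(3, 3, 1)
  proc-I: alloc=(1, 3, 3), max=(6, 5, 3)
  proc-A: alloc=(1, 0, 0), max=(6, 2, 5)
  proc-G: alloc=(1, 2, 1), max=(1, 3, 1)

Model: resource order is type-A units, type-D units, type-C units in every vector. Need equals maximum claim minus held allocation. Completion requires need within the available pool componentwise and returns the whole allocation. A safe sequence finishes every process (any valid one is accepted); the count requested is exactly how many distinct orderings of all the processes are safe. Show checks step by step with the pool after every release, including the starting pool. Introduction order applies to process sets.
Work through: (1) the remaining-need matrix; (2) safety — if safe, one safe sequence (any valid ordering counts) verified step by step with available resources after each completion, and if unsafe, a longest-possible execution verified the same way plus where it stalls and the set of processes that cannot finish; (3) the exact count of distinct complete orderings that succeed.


(1) Outstanding need per process (order type-A units, type-D units, type-C units):
  proc-H: (2, 3, 0)
  proc-I: (5, 2, 0)
  proc-A: (5, 2, 5)
  proc-G: (0, 1, 0)
(2) The state is UNSAFE.
Key observation: proc-G, proc-H can finish, but then (4, 4, 2) is all there is, and the blocked group's type-A units demands exceed it.
The run proc-G, proc-H cannot be extended any further. Walking it through:
  pool = (2, 2, 0)
  proc-G: need (0, 1, 0) fits (2, 2, 0); releases (1, 2, 1), pool now (3, 4, 1)
  proc-H: need (2, 3, 0) fits (3, 4, 1); releases (1, 0, 1), pool now (4, 4, 2)
  blocked: proc-I wants (5, 2, 0), pool (4, 4, 2) — not enough type-A units
  blocked: proc-A wants (5, 2, 5), pool (4, 4, 2) — not enough type-A units and type-C units
Processes that can never finish: proc-I and proc-A.
(3) The exact count: 0 of the possible complete orderings are safe sequences.


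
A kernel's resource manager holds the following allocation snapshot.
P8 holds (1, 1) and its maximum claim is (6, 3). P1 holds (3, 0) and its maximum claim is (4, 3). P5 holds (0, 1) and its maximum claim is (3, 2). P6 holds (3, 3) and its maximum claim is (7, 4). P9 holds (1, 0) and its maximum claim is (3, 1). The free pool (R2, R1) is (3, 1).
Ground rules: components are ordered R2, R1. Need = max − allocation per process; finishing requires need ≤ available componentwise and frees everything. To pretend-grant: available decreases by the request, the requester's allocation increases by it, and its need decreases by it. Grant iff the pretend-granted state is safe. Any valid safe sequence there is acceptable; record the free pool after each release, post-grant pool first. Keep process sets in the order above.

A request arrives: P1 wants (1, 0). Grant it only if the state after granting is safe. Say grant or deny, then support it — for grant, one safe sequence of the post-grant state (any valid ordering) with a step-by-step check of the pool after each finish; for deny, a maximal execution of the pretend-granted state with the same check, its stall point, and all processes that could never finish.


DENY. Granting would leave the state unsafe.
Key observation: after P9, P5 the pool peaks at (3, 2), and each blocked process is short somewhere: P8 on R2; P1 on R1; P6 on R2.
On the post-grant state, P9, P5 is a maximal run — nothing extends it. Walking it through:
  pool = (2, 1)
  run P9 (needs (2, 1), free (2, 1)); after release of (1, 0) the pool is (3, 1)
  run P5 (needs (3, 1), free (3, 1)); after release of (0, 1) the pool is (3, 2)
  P8 still needs (5, 2) but only (3, 2) is free — short on R2
  P1 still needs (0, 3) but only (3, 2) is free — short on R1
  P6 still needs (4, 1) but only (3, 2) is free — short on R2
Post-grant, the permanently blocked set is P8, P1 and P6.


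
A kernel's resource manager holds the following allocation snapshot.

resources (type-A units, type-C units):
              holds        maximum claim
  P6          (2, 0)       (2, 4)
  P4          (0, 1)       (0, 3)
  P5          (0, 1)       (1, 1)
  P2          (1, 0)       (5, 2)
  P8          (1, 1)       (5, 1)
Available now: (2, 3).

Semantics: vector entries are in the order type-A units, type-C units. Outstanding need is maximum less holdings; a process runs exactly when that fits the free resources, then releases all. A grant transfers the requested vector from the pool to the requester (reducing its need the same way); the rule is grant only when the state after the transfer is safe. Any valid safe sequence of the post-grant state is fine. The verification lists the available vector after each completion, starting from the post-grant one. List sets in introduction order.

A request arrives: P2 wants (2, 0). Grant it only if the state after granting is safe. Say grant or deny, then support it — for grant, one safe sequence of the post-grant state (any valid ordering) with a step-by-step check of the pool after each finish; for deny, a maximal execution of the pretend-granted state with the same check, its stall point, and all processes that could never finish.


GRANT. The post-grant state is safe; one safe sequence: P4, P6, P2, P5, P8.
Key observation: even at the reduced pool (0, 3), P4 fits immediately, so safety survives the grant.
Step-by-step check of the post-grant state:
  pool = (0, 3)
  P4: need (0, 2) fits (0, 3); releases (0, 1), pool now (0, 4)
  P6: need (0, 4) fits (0, 4); releases (2, 0), pool now (2, 4)
  P2: need (2, 2) fits (2, 4); releases (3, 0), pool now (5, 4)
  P5: need (1, 0) fits (5, 4); releases (0, 1), pool now (5, 5)
  P8: need (4, 0) fits (5, 5); releases (1, 1), pool now (6, 6)


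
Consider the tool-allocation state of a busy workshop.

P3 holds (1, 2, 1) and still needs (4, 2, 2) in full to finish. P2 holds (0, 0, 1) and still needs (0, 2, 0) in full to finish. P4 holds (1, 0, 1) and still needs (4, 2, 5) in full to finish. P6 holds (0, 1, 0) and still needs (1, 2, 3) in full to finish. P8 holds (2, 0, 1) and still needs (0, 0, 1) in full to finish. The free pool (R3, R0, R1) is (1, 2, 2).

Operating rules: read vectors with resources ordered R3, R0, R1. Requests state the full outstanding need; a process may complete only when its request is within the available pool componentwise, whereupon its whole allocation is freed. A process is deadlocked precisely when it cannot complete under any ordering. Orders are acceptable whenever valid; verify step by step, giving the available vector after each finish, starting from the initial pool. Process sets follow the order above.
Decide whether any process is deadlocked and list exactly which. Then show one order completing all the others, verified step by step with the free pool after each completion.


The deadlocked set is P3 and P4.
Key observation: the pool after P8, P2, P6 is (3, 3, 4); every surviving request exceeds it in R3, so progress ends there.
A valid finishing order for the others: P8, P2, P6. Step-by-step check:
  pool = (1, 2, 2)
  P8: need (0, 0, 1) fits (1, 2, 2); releases (2, 0, 1), pool now (3, 2, 3)
  P2: need (0, 2, 0) fits (3, 2, 3); releases (0, 0, 1), pool now (3, 2, 4)
  P6: need (1, 2, 3) fits (3, 2, 4); releases (0, 1, 0), pool now (3, 3, 4)
The stuck group stays short no matter what:
  P3 cannot run: need (4, 2, 2) vs free (3, 3, 4) (insufficient R3)
  P4 cannot run: need (4, 2, 5) vs free (3, 3, 4) (insufficient R3 and R1)


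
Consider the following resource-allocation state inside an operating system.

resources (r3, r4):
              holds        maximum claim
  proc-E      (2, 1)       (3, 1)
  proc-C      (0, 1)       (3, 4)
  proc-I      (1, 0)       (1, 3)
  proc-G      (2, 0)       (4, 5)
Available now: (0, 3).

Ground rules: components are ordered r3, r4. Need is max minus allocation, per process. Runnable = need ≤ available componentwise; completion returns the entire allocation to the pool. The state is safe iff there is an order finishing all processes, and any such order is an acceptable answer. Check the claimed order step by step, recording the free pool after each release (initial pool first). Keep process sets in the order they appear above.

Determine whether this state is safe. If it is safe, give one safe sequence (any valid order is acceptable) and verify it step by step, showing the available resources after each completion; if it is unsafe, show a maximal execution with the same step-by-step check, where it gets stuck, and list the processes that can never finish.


SAFE, for example via the order proc-I, proc-E, proc-C, proc-G.
Key observation: the first exact fit in this order is proc-I — it needs (0, 3) with (0, 3) free, meeting a requested resource to the last unit.
Verifying each step:
  pool = (0, 3)
  proc-I needs (0, 3) <= (0, 3) -> finishes; pool += (1, 0) = (1, 3)
  proc-E needs (1, 0) <= (1, 3) -> finishes; pool += (2, 1) = (3, 4)
  proc-C needs (3, 3) <= (3, 4) -> finishes; pool += (0, 1) = (3, 5)
  proc-G needs (2, 5) <= (3, 5) -> finishes; pool += (2, 0) = (5, 5)


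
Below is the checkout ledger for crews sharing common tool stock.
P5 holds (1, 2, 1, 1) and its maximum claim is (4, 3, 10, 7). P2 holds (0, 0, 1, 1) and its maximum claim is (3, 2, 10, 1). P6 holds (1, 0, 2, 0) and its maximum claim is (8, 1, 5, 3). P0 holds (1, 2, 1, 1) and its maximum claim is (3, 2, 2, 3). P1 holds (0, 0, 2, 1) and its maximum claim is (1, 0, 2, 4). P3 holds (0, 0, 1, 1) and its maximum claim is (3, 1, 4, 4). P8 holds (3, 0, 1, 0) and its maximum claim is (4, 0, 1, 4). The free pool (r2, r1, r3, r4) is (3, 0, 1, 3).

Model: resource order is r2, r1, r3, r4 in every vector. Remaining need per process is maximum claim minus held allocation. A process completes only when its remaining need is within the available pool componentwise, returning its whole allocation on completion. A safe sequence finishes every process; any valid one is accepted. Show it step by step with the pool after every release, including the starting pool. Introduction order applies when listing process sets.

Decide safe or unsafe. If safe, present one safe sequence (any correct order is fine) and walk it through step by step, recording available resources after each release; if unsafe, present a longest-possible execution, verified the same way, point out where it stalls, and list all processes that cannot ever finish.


The state is UNSAFE.
Key observation: r3 is the bottleneck — with P0, P1, P8, P3, P6 done the pool holds (8, 2, 8, 6), short of every remaining need.
Going as far as possible: P0, P1, P8, P3, P6; after that, nothing fits. Verifying each step:
  pool = (3, 0, 1, 3)
  run P0 (needs (2, 0, 1, 2), free (3, 0, 1, 3)); after release of (1, 2, 1, 1) the pool is (4, 2, 2, 4)
  run P1 (needs (1, 0, 0, 3), free (4, 2, 2, 4)); after release of (0, 0, 2, 1) the pool is (4, 2, 4, 5)
  run P8 (needs (1, 0, 0, 4), free (4, 2, 4, 5)); after release of (3, 0, 1, 0) the pool is (7, 2, 5, 5)
  run P3 (needs (3, 1, 3, 3), free (7, 2, 5, 5)); after release of (0, 0, 1, 1) the pool is (7, 2, 6, 6)
  run P6 (needs (7, 1, 3, 3), free (7, 2, 6, 6)); after release of (1, 0, 2, 0) the pool is (8, 2, 8, 6)
  P5 still needs (3, 1, 9, 6) but only (8, 2, 8, 6) is free — short on r3
  P2 still needs (3, 2, 9, 0) but only (8, 2, 8, 6) is free — short on r3
Processes that can never finish: P5 and P2.


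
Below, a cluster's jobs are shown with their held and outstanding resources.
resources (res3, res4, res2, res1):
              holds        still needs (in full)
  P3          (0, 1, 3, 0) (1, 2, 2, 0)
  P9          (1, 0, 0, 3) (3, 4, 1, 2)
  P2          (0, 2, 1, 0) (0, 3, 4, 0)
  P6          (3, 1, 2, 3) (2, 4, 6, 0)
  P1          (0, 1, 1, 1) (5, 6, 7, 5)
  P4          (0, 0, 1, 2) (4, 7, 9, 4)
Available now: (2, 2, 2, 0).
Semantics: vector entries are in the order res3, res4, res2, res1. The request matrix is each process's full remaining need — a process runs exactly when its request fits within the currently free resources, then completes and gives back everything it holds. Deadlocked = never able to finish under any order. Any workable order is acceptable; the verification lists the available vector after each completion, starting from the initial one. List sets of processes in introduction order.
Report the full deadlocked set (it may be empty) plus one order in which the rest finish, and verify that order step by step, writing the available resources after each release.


The deadlocked set is empty.
Key observation: P3 fits the free pool immediately, and its release cascades until everyone finishes.
A valid finishing order for the others: P3, P2, P6, P9, P1, P4. Walking it through:
  pool = (2, 2, 2, 0)
  P3 needs (1, 2, 2, 0) <= (2, 2, 2, 0) -> finishes; pool += (0, 1, 3, 0) = (2, 3, 5, 0)
  P2 needs (0, 3, 4, 0) <= (2, 3, 5, 0) -> finishes; pool += (0, 2, 1, 0) = (2, 5, 6, 0)
  P6 needs (2, 4, 6, 0) <= (2, 5, 6, 0) -> finishes; pool += (3, 1, 2, 3) = (5, 6, 8, 3)
  P9 needs (3, 4, 1, 2) <= (5, 6, 8, 3) -> finishes; pool += (1, 0, 0, 3) = (6, 6, 8, 6)
  P1 needs (5, 6, 7, 5) <= (6, 6, 8, 6) -> finishes; pool += (0, 1, 1, 1) = (6, 7, 9, 7)
  P4 needs (4, 7, 9, 4) <= (6, 7, 9, 7) -> finishes; pool += (0, 0, 1, 2) = (6, 7, 10, 9)


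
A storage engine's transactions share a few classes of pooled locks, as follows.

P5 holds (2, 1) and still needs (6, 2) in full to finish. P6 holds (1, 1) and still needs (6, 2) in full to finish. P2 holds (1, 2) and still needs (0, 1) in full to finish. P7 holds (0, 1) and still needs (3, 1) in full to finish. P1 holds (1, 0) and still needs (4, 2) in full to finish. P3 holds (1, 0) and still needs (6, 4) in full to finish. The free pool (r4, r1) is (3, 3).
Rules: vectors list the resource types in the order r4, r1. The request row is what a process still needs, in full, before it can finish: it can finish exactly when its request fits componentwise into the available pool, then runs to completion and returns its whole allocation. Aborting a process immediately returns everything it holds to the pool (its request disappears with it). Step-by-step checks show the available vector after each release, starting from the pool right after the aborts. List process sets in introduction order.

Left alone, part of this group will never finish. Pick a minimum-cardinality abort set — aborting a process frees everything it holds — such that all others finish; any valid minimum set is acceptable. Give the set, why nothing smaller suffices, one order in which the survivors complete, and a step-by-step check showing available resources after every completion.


Minimum abort set: P3.
Key observation: P5 was stuck for good until P3 gave back (1, 0); in the order shown it finishes at step 4.
No smaller set exists: with zero aborts the deadlock remains.
The survivors complete as P7, P2, P1, P5, P6. Check, step by step (starting from the post-abort pool):
  pool = (4, 3)
  run P7 (needs (3, 1), free (4, 3)); after release of (0, 1) the pool is (4, 4)
  run P2 (needs (0, 1), free (4, 4)); after release of (1, 2) the pool is (5, 6)
  run P1 (needs (4, 2), free (5, 6)); after release of (1, 0) the pool is (6, 6)
  run P5 (needs (6, 2), free (6, 6)); after release of (2, 1) the pool is (8, 7)
  run P6 (needs (6, 2), free (8, 7)); after release of (1, 1) the pool is (9, 8)


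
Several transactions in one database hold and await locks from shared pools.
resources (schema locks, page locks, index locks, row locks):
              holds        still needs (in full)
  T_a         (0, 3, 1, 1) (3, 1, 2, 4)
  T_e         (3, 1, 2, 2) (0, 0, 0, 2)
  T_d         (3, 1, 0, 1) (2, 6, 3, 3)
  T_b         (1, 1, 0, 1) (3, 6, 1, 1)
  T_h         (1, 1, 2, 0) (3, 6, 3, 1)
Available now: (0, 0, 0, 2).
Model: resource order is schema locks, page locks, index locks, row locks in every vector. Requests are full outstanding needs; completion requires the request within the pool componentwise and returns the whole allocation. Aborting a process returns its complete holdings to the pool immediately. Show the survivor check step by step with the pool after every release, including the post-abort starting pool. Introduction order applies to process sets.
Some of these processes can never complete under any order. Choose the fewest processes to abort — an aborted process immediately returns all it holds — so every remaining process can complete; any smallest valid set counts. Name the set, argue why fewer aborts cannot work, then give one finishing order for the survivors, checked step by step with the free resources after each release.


Abort T_b and T_h.
Key observation: the deadlocked T_d becomes finishable only because T_b and T_h released (2, 2, 2, 1); it completes at step 3 below.
No one abort is enough; case by case: T_a alone leaves T_d blocked (short on page locks); T_e alone leaves T_d blocked (short on page locks); T_d alone leaves T_b blocked (short on page locks); T_b alone leaves T_d blocked (short on page locks); T_h alone leaves T_d blocked (short on page locks).
One survivor order: T_e, T_a, T_d. Verifying each step (post-abort pool first):
  pool = (2, 2, 2, 3)
  run T_e (needs (0, 0, 0, 2), free (2, 2, 2, 3)); after release of (3, 1, 2, 2) the pool is (5, 3, 4, 5)
  run T_a (needs (3, 1, 2, 4), free (5, 3, 4, 5)); after release of (0, 3, 1, 1) the pool is (5, 6, 5, 6)
  run T_d (needs (2, 6, 3, 3), free (5, 6, 5, 6)); after release of (3, 1, 0, 1) the pool is (8, 7, 5, 7)


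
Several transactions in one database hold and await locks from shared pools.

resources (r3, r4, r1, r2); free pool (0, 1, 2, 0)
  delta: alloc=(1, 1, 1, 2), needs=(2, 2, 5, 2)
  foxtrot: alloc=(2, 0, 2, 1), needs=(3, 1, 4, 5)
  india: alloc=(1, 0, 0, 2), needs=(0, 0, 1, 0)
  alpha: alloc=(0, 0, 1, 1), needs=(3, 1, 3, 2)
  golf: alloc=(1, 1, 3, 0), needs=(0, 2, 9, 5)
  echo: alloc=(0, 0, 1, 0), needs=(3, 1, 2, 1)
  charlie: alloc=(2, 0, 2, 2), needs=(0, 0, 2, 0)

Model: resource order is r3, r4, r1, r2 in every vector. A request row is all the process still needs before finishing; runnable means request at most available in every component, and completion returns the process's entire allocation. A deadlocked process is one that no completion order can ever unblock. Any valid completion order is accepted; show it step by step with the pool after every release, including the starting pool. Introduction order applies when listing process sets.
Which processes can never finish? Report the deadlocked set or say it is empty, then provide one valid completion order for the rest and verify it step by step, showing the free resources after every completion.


The deadlocked set is delta and golf.
Key observation: after charlie, india, alpha, foxtrot, echo complete, (5, 1, 8, 6) is the best the pool ever gets, yet each leftover process wants more r4.
A valid finishing order for the others: charlie, india, alpha, foxtrot, echo. Check, step by step:
  pool = (0, 1, 2, 0)
  run charlie (needs (0, 0, 2, 0), free (0, 1, 2, 0)); after release of (2, 0, 2, 2) the pool is (2, 1, 4, 2)
  run india (needs (0, 0, 1, 0), free (2, 1, 4, 2)); after release of (1, 0, 0, 2) the pool is (3, 1, 4, 4)
  run alpha (needs (3, 1, 3, 2), free (3, 1, 4, 4)); after release of (0, 0, 1, 1) the pool is (3, 1, 5, 5)
  run foxtrot (needs (3, 1, 4, 5), free (3, 1, 5, 5)); after release of (2, 0, 2, 1) the pool is (5, 1, 7, 6)
  run echo (needs (3, 1, 2, 1), free (5, 1, 7, 6)); after release of (0, 0, 1, 0) the pool is (5, 1, 8, 6)
The stuck group stays short no matter what:
  delta cannot run: need (2, 2, 5, 2) vs free (5, 1, 8, 6) (insufficient r4)
  golf cannot run: need (0, 2, 9, 5) vs free (5, 1, 8, 6) (insufficient r4 and r1)


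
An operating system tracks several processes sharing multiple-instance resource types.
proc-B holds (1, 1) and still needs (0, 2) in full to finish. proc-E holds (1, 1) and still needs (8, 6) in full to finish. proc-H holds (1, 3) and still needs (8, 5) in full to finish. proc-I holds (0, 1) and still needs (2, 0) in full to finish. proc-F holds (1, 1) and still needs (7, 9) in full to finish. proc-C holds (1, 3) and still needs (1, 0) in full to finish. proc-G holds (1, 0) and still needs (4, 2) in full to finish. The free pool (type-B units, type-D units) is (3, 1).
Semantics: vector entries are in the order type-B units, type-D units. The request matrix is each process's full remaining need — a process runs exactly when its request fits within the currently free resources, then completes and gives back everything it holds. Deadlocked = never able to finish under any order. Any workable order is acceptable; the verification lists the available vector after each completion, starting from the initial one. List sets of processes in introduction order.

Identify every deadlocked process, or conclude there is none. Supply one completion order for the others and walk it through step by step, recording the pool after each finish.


Deadlocked set: proc-E, proc-H and proc-F.
Key observation: after proc-C, proc-G, proc-I, proc-B complete, (6, 6) is the best the pool ever gets, yet each leftover process wants more type-B units.
The rest can finish in the order proc-C, proc-G, proc-I, proc-B. Check, step by step:
  pool = (3, 1)
  proc-C needs (1, 0) <= (3, 1) -> finishes; pool += (1, 3) = (4, 4)
  proc-G needs (4, 2) <= (4, 4) -> finishes; pool += (1, 0) = (5, 4)
  proc-I needs (2, 0) <= (5, 4) -> finishes; pool += (0, 1) = (5, 5)
  proc-B needs (0, 2) <= (5, 5) -> finishes; pool += (1, 1) = (6, 6)
None of the blocked processes ever fits:
  proc-E cannot run: need (8, 6) vs free (6, 6) (insufficient type-B units)
  proc-H cannot run: need (8, 5) vs free (6, 6) (insufficient type-B units)
  proc-F cannot run: need (7, 9) vs free (6, 6) (insufficient type-B units and type-D units)


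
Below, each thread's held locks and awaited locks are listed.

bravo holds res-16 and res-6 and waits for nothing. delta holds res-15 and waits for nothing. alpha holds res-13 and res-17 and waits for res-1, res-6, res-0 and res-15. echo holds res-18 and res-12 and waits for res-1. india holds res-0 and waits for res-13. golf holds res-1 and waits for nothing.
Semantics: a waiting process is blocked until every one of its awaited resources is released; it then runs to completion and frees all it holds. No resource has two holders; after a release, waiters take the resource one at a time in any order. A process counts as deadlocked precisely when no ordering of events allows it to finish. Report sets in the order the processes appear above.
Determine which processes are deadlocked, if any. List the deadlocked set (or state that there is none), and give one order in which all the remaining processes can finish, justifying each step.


Deadlocked set: alpha and india.
Key observation: the cycle alpha -> india -> alpha can never break — each member waits on the next; no other process is dragged down with it.
One completion order for the rest: golf, bravo, echo, delta.
Step-by-step check:
  golf waits on nothing -> runs at once and releases res-1
  bravo waits on nothing -> runs at once and releases res-16 and res-6
  echo waits on res-1 — all released -> runs and releases res-18 and res-12
  delta waits on nothing -> runs at once and releases res-15


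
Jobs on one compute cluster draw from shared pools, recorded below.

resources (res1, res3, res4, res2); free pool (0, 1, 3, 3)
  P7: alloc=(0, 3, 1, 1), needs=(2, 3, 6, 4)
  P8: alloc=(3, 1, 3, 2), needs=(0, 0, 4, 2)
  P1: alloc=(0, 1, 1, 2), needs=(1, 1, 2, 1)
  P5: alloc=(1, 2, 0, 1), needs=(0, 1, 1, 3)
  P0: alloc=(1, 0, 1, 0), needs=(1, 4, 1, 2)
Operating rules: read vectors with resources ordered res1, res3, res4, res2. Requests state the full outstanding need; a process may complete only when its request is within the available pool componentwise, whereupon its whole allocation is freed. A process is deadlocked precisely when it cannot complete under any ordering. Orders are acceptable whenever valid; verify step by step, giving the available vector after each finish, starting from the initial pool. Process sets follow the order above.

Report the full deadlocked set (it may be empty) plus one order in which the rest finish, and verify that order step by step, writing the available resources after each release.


The deadlocked set is empty.
Key observation: the pool covers P5 at once, and every later process fits after earlier releases.
One completion order for the rest: P5, P1, P8, P7, P0. Verifying each step:
  pool = (0, 1, 3, 3)
  run P5 (needs (0, 1, 1, 3), free (0, 1, 3, 3)); after release of (1, 2, 0, 1) the pool is (1, 3, 3, 4)
  run P1 (needs (1, 1, 2, 1), free (1, 3, 3, 4)); after release of (0, 1, 1, 2) the pool is (1, 4, 4, 6)
  run P8 (needs (0, 0, 4, 2), free (1, 4, 4, 6)); after release of (3, 1, 3, 2) the pool is (4, 5, 7, 8)
  run P7 (needs (2, 3, 6, 4), free (4, 5, 7, 8)); after release of (0, 3, 1, 1) the pool is (4, 8, 8, 9)
  run P0 (needs (1, 4, 1, 2), free (4, 8, 8, 9)); after release of (1, 0, 1, 0) the pool is (5, 8, 9, 9)
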